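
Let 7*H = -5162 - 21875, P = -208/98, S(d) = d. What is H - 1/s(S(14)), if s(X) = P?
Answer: -2811505/728 ≈ -3862.0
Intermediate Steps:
P = -104/49 (P = -208*1/98 = -104/49 ≈ -2.1224)
s(X) = -104/49
H = -27037/7 (H = (-5162 - 21875)/7 = (⅐)*(-27037) = -27037/7 ≈ -3862.4)
H - 1/s(S(14)) = -27037/7 - 1/(-104/49) = -27037/7 - 1*(-49/104) = -27037/7 + 49/104 = -2811505/728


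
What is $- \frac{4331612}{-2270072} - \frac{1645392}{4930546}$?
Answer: $\frac{2202756738991}{1399086802414} \approx 1.5744$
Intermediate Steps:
$- \frac{4331612}{-2270072} - \frac{1645392}{4930546} = \left(-4331612\right) \left(- \frac{1}{2270072}\right) - \frac{822696}{2465273} = \frac{1082903}{567518} - \frac{822696}{2465273} = \frac{2202756738991}{1399086802414}$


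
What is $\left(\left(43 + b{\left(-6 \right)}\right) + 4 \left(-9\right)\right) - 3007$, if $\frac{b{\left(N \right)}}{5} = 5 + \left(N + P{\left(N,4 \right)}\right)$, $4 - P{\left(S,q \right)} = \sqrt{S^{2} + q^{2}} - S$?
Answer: $-3015 - 10 \sqrt{13} \approx -3051.1$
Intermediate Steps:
$P{\left(S,q \right)} = 4 + S - \sqrt{S^{2} + q^{2}}$ ($P{\left(S,q \right)} = 4 - \left(\sqrt{S^{2} + q^{2}} - S\right) = 4 + \left(S - \sqrt{S^{2} + q^{2}}\right) = 4 + S - \sqrt{S^{2} + q^{2}}$)
$b{\left(N \right)} = 45 - 5 \sqrt{16 + N^{2}} + 10 N$ ($b{\left(N \right)} = 5 \left(5 + \left(N + \left(4 + N - \sqrt{N^{2} + 4^{2}}\right)\right)\right) = 5 \left(5 + \left(N + \left(4 + N - \sqrt{N^{2} + 16}\right)\right)\right) = 5 \left(5 + \left(N + \left(4 + N - \sqrt{16 + N^{2}}\right)\right)\right) = 5 \left(5 + \left(4 - \sqrt{16 + N^{2}} + 2 N\right)\right) = 5 \left(9 - \sqrt{16 + N^{2}} + 2 N\right) = 45 - 5 \sqrt{16 + N^{2}} + 10 N$)
$\left(\left(43 + b{\left(-6 \right)}\right) + 4 \left(-9\right)\right) - 3007 = \left(\left(43 + \left(45 - 5 \sqrt{16 + \left(-6\right)^{2}} + 10 \left(-6\right)\right)\right) + 4 \left(-9\right)\right) - 3007 = \left(\left(43 - \left(15 + 5 \sqrt{16 + 36}\right)\right) - 36\right) - 3007 = \left(\left(43 - \left(15 + 10 \sqrt{13}\right)\right) - 36\right) - 3007 = \left(\left(28 - 10 \sqrt{13}\right) - 36\right) - 3007 = \left(-8 - 10 \sqrt{13}\right) - 3007 = -3015 - 10 \sqrt{13}$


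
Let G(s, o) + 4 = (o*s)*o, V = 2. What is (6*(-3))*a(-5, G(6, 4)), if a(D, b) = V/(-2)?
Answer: 18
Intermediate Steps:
G(s, o) = -4 + s*o² (G(s, o) = -4 + (o*s)*o = -4 + s*o²)
a(D, b) = -1 (a(D, b) = 2/(-2) = 2*(-½) = -1)
(6*(-3))*a(-5, G(6, 4)) = (6*(-3))*(-1) = -18*(-1) = 18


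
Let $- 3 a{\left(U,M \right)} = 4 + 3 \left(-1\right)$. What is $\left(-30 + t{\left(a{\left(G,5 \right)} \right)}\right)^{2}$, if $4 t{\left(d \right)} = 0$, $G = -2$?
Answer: $900$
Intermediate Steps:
$a{\left(U,M \right)} = - \frac{1}{3}$ ($a{\left(U,M \right)} = - \frac{4 + 3 \left(-1\right)}{3} = - \frac{4 - 3}{3} = \left(- \frac{1}{3}\right) 1 = - \frac{1}{3}$)
$t{\left(d \right)} = 0$ ($t{\left(d \right)} = \frac{1}{4} \cdot 0 = 0$)
$\left(-30 + t{\left(a{\left(G,5 \right)} \right)}\right)^{2} = \left(-30 + 0\right)^{2} = \left(-30\right)^{2} = 900$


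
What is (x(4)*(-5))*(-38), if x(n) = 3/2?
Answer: 285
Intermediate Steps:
x(n) = 3/2 (x(n) = 3*(½) = 3/2)
(x(4)*(-5))*(-38) = ((3/2)*(-5))*(-38) = -15/2*(-38) = 285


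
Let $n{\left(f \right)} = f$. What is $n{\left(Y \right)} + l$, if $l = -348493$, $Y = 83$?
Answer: $-348410$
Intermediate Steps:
$n{\left(Y \right)} + l = 83 - 348493 = -348410$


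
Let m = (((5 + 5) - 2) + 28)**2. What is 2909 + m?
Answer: 4205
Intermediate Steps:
m = 1296 (m = ((10 - 2) + 28)**2 = (8 + 28)**2 = 36**2 = 1296)
2909 + m = 2909 + 1296 = 4205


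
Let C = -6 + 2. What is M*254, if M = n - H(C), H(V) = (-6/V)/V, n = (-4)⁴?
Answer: 260477/4 ≈ 65119.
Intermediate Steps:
n = 256
C = -4
H(V) = -6/V²
M = 2051/8 (M = 256 - (-6)/(-4)² = 256 - (-6)/16 = 256 - 1*(-3/8) = 256 + 3/8 = 2051/8 ≈ 256.38)
M*254 = (2051/8)*254 = 260477/4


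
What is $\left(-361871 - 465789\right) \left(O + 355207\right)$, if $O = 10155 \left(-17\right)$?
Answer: $-151107541520$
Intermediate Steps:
$O = -172635$
$\left(-361871 - 465789\right) \left(O + 355207\right) = \left(-361871 - 465789\right) \left(-172635 + 355207\right) = \left(-827660\right) 182572 = -151107541520$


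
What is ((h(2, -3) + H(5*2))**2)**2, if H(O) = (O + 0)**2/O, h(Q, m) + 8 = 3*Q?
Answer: 4096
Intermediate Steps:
h(Q, m) = -8 + 3*Q
H(O) = O (H(O) = O**2/O = O)
((h(2, -3) + H(5*2))**2)**2 = (((-8 + 3*2) + 5*2)**2)**2 = (((-8 + 6) + 10)**2)**2 = ((-2 + 10)**2)**2 = (8**2)**2 = 64**2 = 4096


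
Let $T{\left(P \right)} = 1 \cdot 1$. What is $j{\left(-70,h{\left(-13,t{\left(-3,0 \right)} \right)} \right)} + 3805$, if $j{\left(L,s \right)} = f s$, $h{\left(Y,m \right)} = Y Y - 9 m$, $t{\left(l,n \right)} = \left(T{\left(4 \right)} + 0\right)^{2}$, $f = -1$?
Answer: $3645$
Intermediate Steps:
$T{\left(P \right)} = 1$
$t{\left(l,n \right)} = 1$ ($t{\left(l,n \right)} = \left(1 + 0\right)^{2} = 1^{2} = 1$)
$h{\left(Y,m \right)} = Y^{2} - 9 m$
$j{\left(L,s \right)} = - s$
$j{\left(-70,h{\left(-13,t{\left(-3,0 \right)} \right)} \right)} + 3805 = - (\left(-13\right)^{2} - 9) + 3805 = - (169 - 9) + 3805 = \left(-1\right) 160 + 3805 = -160 + 3805 = 3645$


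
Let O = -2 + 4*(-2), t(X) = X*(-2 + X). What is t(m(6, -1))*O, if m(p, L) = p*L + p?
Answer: 0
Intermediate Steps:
m(p, L) = p + L*p (m(p, L) = L*p + p = p + L*p)
O = -10 (O = -2 - 8 = -10)
t(m(6, -1))*O = ((6*(1 - 1))*(-2 + 6*(1 - 1)))*(-10) = ((6*0)*(-2 + 6*0))*(-10) = (0*(-2 + 0))*(-10) = (0*(-2))*(-10) = 0*(-10) = 0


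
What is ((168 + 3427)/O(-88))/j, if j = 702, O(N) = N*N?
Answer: 3595/5436288 ≈ 0.00066130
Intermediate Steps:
O(N) = N²
((168 + 3427)/O(-88))/j = ((168 + 3427)/((-88)²))/702 = (3595/7744)*(1/702) = 3595/5436288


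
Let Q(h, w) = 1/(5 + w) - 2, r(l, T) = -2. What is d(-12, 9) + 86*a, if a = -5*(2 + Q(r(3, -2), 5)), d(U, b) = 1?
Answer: -42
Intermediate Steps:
Q(h, w) = -2 + 1/(5 + w)
a = -½ (a = -5*(2 + (-9 - 2*5)/(5 + 5)) = -5*(2 + (-9 - 10)/10) = -5*(2 + (⅒)*(-19)) = -5*(2 - 19/10) = -5*⅒ = -½ ≈ -0.50000)
d(-12, 9) + 86*a = 1 + 86*(-½) = 1 - 43 = -42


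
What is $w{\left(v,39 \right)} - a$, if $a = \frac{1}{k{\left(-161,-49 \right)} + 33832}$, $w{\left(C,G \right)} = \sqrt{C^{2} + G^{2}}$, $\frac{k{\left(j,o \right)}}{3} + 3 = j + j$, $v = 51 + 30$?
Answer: $- \frac{1}{32857} + 3 \sqrt{898} \approx 89.9$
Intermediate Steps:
$v = 81$
$k{\left(j,o \right)} = -9 + 6 j$ ($k{\left(j,o \right)} = -9 + 3 \left(j + j\right) = -9 + 3 \cdot 2 j = -9 + 6 j$)
$a = \frac{1}{32857}$ ($a = \frac{1}{\left(-9 + 6 \left(-161\right)\right) + 33832} = \frac{1}{\left(-9 - 966\right) + 33832} = \frac{1}{-975 + 33832} = \frac{1}{32857} \approx 3.0435 \cdot 10^{-5}$)
$w{\left(v,39 \right)} - a = \sqrt{81^{2} + 39^{2}} - \frac{1}{32857} = \sqrt{6561 + 1521} - \frac{1}{32857} = \sqrt{8082} - \frac{1}{32857} = 3 \sqrt{898} - \frac{1}{32857} = - \frac{1}{32857} + 3 \sqrt{898}$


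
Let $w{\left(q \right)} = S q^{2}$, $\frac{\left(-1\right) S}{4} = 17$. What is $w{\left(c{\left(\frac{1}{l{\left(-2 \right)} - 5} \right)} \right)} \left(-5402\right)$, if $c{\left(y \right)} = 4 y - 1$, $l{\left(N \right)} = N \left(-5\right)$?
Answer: $\frac{367336}{25} \approx 14693.0$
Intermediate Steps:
$S = -68$ ($S = \left(-4\right) 17 = -68$)
$l{\left(N \right)} = - 5 N$
$c{\left(y \right)} = -1 + 4 y$
$w{\left(q \right)} = - 68 q^{2}$
$w{\left(c{\left(\frac{1}{l{\left(-2 \right)} - 5} \right)} \right)} \left(-5402\right) = - 68 \left(-1 + \frac{4}{\left(-5\right) \left(-2\right) - 5}\right)^{2} \left(-5402\right) = - 68 \left(-1 + \frac{4}{10 - 5}\right)^{2} \left(-5402\right) = - 68 \left(-1 + \frac{4}{5}\right)^{2} \left(-5402\right) = - 68 \left(- \frac{1}{5}\right)^{2} \left(-5402\right) = \left(-68\right) \frac{1}{25} \left(-5402\right) = \left(- \frac{68}{25}\right) \left(-5402\right) = \frac{367336}{25}$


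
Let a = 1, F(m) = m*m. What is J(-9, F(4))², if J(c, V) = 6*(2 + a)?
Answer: 324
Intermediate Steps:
F(m) = m²
J(c, V) = 18 (J(c, V) = 6*(2 + 1) = 6*3 = 18)
J(-9, F(4))² = 18² = 324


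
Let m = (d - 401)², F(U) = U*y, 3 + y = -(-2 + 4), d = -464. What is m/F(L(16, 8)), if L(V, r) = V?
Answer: -149645/16 ≈ -9352.8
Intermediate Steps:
y = -5 (y = -3 - (-2 + 4) = -3 - 1*2 = -3 - 2 = -5)
F(U) = -5*U (F(U) = U*(-5) = -5*U)
m = 748225 (m = (-464 - 401)² = (-865)² = 748225)
m/F(L(16, 8)) = 748225/((-5*16)) = 748225/(-80) = 748225*(-1/80) = -149645/16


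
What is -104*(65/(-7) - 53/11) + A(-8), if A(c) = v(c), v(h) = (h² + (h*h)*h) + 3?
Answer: 78679/77 ≈ 1021.8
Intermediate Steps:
v(h) = 3 + h² + h³ (v(h) = (h² + h²*h) + 3 = (h² + h³) + 3 = 3 + h² + h³)
A(c) = 3 + c² + c³
-104*(65/(-7) - 53/11) + A(-8) = -104*(65/(-7) - 53/11) + (3 + (-8)² + (-8)³) = -104*(65*(-⅐) - 53*1/11) + (3 + 64 - 512) = -104*(-65/7 - 53/11) - 445 = -104*(-1086/77) - 445 = 112944/77 - 445 = 78679/77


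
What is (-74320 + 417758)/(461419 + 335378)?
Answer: 343438/796797 ≈ 0.43102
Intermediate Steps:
(-74320 + 417758)/(461419 + 335378) = 343438/796797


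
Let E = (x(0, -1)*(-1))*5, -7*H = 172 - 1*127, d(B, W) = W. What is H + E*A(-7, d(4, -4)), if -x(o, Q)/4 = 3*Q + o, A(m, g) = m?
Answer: 2895/7 ≈ 413.57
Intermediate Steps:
x(o, Q) = -12*Q - 4*o (x(o, Q) = -4*(3*Q + o) = -4*(o + 3*Q) = -12*Q - 4*o)
H = -45/7 (H = -(172 - 1*127)/7 = -(172 - 127)/7 = -⅐*45 = -45/7 ≈ -6.4286)
E = -60 (E = ((-12*(-1) - 4*0)*(-1))*5 = ((12 + 0)*(-1))*5 = (12*(-1))*5 = -12*5 = -60)
H + E*A(-7, d(4, -4)) = -45/7 - 60*(-7) = -45/7 + 420 = 2895/7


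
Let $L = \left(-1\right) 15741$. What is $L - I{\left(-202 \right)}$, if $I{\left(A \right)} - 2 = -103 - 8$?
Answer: $-15632$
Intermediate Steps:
$I{\left(A \right)} = -109$ ($I{\left(A \right)} = 2 - 111 = -109$)
$L = -15741$
$L - I{\left(-202 \right)} = -15741 - -109 = -15741 + 109 = -15632$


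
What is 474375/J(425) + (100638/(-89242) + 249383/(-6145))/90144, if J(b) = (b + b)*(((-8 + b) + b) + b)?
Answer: 117128707272606089/266191113016629360 ≈ 0.44002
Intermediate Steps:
J(b) = 2*b*(-8 + 3*b) (J(b) = (2*b)*((-8 + 2*b) + b) = (2*b)*(-8 + 3*b) = 2*b*(-8 + 3*b))
474375/J(425) + (100638/(-89242) + 249383/(-6145))/90144 = 474375/((2*425*(-8 + 3*425))) + (100638/(-89242) + 249383/(-6145))/90144 = 474375/((2*425*(-8 + 1275))) + (100638*(-1/89242) + 249383*(-1/6145))*(1/90144) = 474375/((2*425*1267)) + (-50319/44621 - 249383/6145)*(1/90144) = 474375/1076950 - 11436929098/274196045*1/90144 = 474375*(1/1076950) - 5718464549/12358564140240 = 18975/43078 - 5718464549/12358564140240 = 117128707272606089/266191113016629360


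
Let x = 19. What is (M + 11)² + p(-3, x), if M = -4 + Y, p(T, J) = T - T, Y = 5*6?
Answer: 1369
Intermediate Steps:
Y = 30
p(T, J) = 0
M = 26 (M = -4 + 30 = 26)
(M + 11)² + p(-3, x) = (26 + 11)² + 0 = 37² + 0 = 1369 + 0 = 1369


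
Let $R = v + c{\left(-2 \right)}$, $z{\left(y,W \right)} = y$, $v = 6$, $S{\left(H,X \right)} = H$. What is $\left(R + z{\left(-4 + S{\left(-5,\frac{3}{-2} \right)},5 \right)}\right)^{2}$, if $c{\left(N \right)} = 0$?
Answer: $9$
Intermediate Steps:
$R = 6$ ($R = 6 + 0 = 6$)
$\left(R + z{\left(-4 + S{\left(-5,\frac{3}{-2} \right)},5 \right)}\right)^{2} = \left(6 - 9\right)^{2} = \left(-3\right)^{2} = 9$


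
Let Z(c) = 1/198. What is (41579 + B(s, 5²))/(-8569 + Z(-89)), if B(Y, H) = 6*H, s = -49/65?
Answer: -8262342/1696661 ≈ -4.8698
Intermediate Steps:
s = -49/65 (s = -49*1/65 = -49/65 ≈ -0.75385)
Z(c) = 1/198
(41579 + B(s, 5²))/(-8569 + Z(-89)) = (41579 + 6*5²)/(-8569 + 1/198) = (41579 + 6*25)/(-1696661/198) = (41579 + 150)*(-198/1696661) = 41729*(-198/1696661) = -8262342/1696661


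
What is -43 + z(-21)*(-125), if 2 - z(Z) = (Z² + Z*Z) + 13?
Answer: 111582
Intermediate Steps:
z(Z) = -11 - 2*Z² (z(Z) = 2 - ((Z² + Z*Z) + 13) = 2 - ((Z² + Z²) + 13) = 2 - (2*Z² + 13) = 2 - (13 + 2*Z²) = 2 + (-13 - 2*Z²) = -11 - 2*Z²)
-43 + z(-21)*(-125) = -43 + (-11 - 2*(-21)²)*(-125) = -43 + (-11 - 2*441)*(-125) = -43 + (-11 - 882)*(-125) = -43 - 893*(-125) = -43 + 111625 = 111582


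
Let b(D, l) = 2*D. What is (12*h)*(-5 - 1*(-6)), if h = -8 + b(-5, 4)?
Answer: -216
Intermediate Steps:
h = -18 (h = -8 + 2*(-5) = -8 - 10 = -18)
(12*h)*(-5 - 1*(-6)) = (12*(-18))*(-5 - 1*(-6)) = -216*(-5 + 6) = -216*1 = -216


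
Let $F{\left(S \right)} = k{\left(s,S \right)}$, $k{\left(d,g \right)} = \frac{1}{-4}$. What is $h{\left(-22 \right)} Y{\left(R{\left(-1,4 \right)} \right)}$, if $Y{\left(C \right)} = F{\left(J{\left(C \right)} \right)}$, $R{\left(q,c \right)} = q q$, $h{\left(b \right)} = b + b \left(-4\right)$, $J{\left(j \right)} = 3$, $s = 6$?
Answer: $- \frac{33}{2} \approx -16.5$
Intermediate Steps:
$k{\left(d,g \right)} = - \frac{1}{4}$
$F{\left(S \right)} = - \frac{1}{4}$
$h{\left(b \right)} = - 3 b$ ($h{\left(b \right)} = b - 4 b = - 3 b$)
$R{\left(q,c \right)} = q^{2}$
$Y{\left(C \right)} = - \frac{1}{4}$
$h{\left(-22 \right)} Y{\left(R{\left(-1,4 \right)} \right)} = \left(-3\right) \left(-22\right) \left(- \frac{1}{4}\right) = 66 \left(- \frac{1}{4}\right) = - \frac{33}{2}$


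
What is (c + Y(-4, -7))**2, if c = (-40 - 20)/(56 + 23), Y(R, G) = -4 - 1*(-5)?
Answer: 361/6241 ≈ 0.057843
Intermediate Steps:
Y(R, G) = 1 (Y(R, G) = -4 + 5 = 1)
c = -60/79 ≈ -0.75949
(c + Y(-4, -7))**2 = (-60/79 + 1)**2 = (19/79)**2 = 361/6241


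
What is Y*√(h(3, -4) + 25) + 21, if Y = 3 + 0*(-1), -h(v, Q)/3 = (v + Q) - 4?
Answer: 21 + 6*√10 ≈ 39.974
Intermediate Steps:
h(v, Q) = 12 - 3*Q - 3*v (h(v, Q) = -3*((v + Q) - 4) = -3*((Q + v) - 4) = -3*(-4 + Q + v) = 12 - 3*Q - 3*v)
Y = 3 (Y = 3 + 0 = 3)
Y*√(h(3, -4) + 25) + 21 = 3*√((12 - 3*(-4) - 3*3) + 25) + 21 = 3*√((12 + 12 - 9) + 25) + 21 = 3*√(15 + 25) + 21 = 3*√40 + 21 = 3*(2*√10) + 21 = 6*√10 + 21 = 21 + 6*√10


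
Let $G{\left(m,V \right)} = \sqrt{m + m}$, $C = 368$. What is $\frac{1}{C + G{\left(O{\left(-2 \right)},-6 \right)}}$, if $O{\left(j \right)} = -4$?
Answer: $\frac{46}{16929} - \frac{i \sqrt{2}}{67716} \approx 0.0027172 - 2.0884 \cdot 10^{-5} i$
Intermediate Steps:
$G{\left(m,V \right)} = \sqrt{2} \sqrt{m}$ ($G{\left(m,V \right)} = \sqrt{2 m} = \sqrt{2} \sqrt{m}$)
$\frac{1}{C + G{\left(O{\left(-2 \right)},-6 \right)}} = \frac{1}{368 + \sqrt{2} \sqrt{-4}} = \frac{1}{368 + \sqrt{2} \cdot 2 i} = \frac{1}{368 + 2 i \sqrt{2}}$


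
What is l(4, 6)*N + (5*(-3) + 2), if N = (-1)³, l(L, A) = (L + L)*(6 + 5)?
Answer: -101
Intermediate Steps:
l(L, A) = 22*L (l(L, A) = (2*L)*11 = 22*L)
N = -1
l(4, 6)*N + (5*(-3) + 2) = (22*4)*(-1) + (5*(-3) + 2) = 88*(-1) + (-15 + 2) = -88 - 13 = -101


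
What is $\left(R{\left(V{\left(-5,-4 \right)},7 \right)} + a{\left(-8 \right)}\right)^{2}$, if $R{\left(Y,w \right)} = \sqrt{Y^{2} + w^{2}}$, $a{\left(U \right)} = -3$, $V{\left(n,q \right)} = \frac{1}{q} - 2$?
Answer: $\frac{\left(12 - \sqrt{865}\right)^{2}}{16} \approx 18.946$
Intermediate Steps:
$V{\left(n,q \right)} = -2 + \frac{1}{q}$
$\left(R{\left(V{\left(-5,-4 \right)},7 \right)} + a{\left(-8 \right)}\right)^{2} = \left(\sqrt{\left(-2 + \frac{1}{-4}\right)^{2} + 7^{2}} - 3\right)^{2} = \left(\sqrt{\left(-2 - \frac{1}{4}\right)^{2} + 49} - 3\right)^{2} = \left(\sqrt{\left(- \frac{9}{4}\right)^{2} + 49} - 3\right)^{2} = \left(\sqrt{\frac{81}{16} + 49} - 3\right)^{2} = \left(\sqrt{\frac{865}{16}} - 3\right)^{2} = \left(\frac{\sqrt{865}}{4} - 3\right)^{2} = \left(-3 + \frac{\sqrt{865}}{4}\right)^{2}$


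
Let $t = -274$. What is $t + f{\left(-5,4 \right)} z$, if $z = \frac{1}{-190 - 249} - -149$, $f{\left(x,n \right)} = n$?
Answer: $\frac{141354}{439} \approx 321.99$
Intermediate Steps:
$z = \frac{65410}{439}$ ($z = \frac{1}{-439} + 149 = - \frac{1}{439} + 149 = \frac{65410}{439} \approx 149.0$)
$t + f{\left(-5,4 \right)} z = -274 + 4 \cdot \frac{65410}{439} = -274 + \frac{261640}{439} = \frac{141354}{439}$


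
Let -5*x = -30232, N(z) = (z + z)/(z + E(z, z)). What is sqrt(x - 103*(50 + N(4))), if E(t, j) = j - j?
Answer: 2*sqrt(4315)/5 ≈ 26.275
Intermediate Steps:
E(t, j) = 0
N(z) = 2 (N(z) = (z + z)/(z + 0) = (2*z)/z = 2)
x = 30232/5 (x = -1/5*(-30232) = 30232/5 ≈ 6046.4)
sqrt(x - 103*(50 + N(4))) = sqrt(30232/5 - 103*(50 + 2)) = sqrt(30232/5 - 103*52) = sqrt(30232/5 - 5356) = sqrt(3452/5) = 2*sqrt(4315)/5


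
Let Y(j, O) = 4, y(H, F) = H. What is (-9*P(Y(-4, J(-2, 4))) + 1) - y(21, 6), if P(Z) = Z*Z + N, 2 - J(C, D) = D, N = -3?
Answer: -137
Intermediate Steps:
J(C, D) = 2 - D
P(Z) = -3 + Z² (P(Z) = Z*Z - 3 = Z² - 3 = -3 + Z²)
(-9*P(Y(-4, J(-2, 4))) + 1) - y(21, 6) = (-9*(-3 + 4²) + 1) - 1*21 = (-9*(-3 + 16) + 1) - 21 = (-9*13 + 1) - 21 = (-117 + 1) - 21 = -116 - 21 = -137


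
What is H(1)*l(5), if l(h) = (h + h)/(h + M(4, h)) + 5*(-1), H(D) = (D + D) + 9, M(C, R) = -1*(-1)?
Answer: -110/3 ≈ -36.667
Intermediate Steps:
M(C, R) = 1
H(D) = 9 + 2*D (H(D) = 2*D + 9 = 9 + 2*D)
l(h) = -5 + 2*h/(1 + h) (l(h) = (h + h)/(h + 1) + 5*(-1) = (2*h)/(1 + h) - 5 = 2*h/(1 + h) - 5 = -5 + 2*h/(1 + h))
H(1)*l(5) = (9 + 2*1)*((-5 - 3*5)/(1 + 5)) = (9 + 2)*((-5 - 15)/6) = 11*((⅙)*(-20)) = 11*(-10/3) = -110/3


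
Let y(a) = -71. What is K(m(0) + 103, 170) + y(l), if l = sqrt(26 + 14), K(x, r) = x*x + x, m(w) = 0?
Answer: 10641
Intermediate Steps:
K(x, r) = x + x**2 (K(x, r) = x**2 + x = x + x**2)
l = 2*sqrt(10) (l = sqrt(40) = 2*sqrt(10) ≈ 6.3246)
K(m(0) + 103, 170) + y(l) = (0 + 103)*(1 + (0 + 103)) - 71 = 103*(1 + 103) - 71 = 103*104 - 71 = 10712 - 71 = 10641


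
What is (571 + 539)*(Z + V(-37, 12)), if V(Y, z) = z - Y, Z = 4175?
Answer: 4688640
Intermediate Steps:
(571 + 539)*(Z + V(-37, 12)) = (571 + 539)*(4175 + (12 - 1*(-37))) = 1110*(4175 + (12 + 37)) = 1110*(4175 + 49) = 1110*4224 = 4688640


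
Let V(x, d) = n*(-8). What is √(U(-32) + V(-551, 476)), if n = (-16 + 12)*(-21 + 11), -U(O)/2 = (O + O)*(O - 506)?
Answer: 8*I*√1081 ≈ 263.03*I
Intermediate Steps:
U(O) = -4*O*(-506 + O) (U(O) = -2*(O + O)*(O - 506) = -2*2*O*(-506 + O) = -4*O*(-506 + O))
n = 40 (n = -4*(-10) = 40)
V(x, d) = -320 (V(x, d) = 40*(-8) = -320)
√(U(-32) + V(-551, 476)) = √(4*(-32)*(506 - 1*(-32)) - 320) = √(4*(-32)*(506 + 32) - 320) = √(4*(-32)*538 - 320) = √(-68864 - 320) = √(-69184) = 8*I*√1081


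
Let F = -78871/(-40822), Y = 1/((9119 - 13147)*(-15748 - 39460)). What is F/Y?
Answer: 8769580678352/20411 ≈ 4.2965e+8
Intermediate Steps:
Y = 1/222377824 (Y = 1/(-4028*(-55208)) = 1/222377824 ≈ 4.4969e-9)
F = 78871/40822 (F = -78871*(-1/40822) = 78871/40822 ≈ 1.9321)
F/Y = 78871/(40822*(1/222377824)) = (78871/40822)*222377824 = 8769580678352/20411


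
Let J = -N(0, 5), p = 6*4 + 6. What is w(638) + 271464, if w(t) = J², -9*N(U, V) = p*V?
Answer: 2445676/9 ≈ 2.7174e+5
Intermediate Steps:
p = 30 (p = 24 + 6 = 30)
N(U, V) = -10*V/3
J = 50/3 (J = -(-10)*5/3 = -1*(-50/3) = 50/3 ≈ 16.667)
w(t) = 2500/9 (w(t) = (50/3)² = 2500/9)
w(638) + 271464 = 2500/9 + 271464 = 2445676/9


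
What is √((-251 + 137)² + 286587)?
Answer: 3*√33287 ≈ 547.34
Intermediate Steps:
√((-251 + 137)² + 286587) = √((-114)² + 286587) = √(12996 + 286587) = √299583 = 3*√33287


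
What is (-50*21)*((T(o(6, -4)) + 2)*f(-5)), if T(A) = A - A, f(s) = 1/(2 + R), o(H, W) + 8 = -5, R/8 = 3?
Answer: -1050/13 ≈ -80.769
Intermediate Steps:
R = 24 (R = 8*3 = 24)
o(H, W) = -13 (o(H, W) = -8 - 5 = -13)
f(s) = 1/26 (f(s) = 1/(2 + 24) = 1/26)
T(A) = 0
(-50*21)*((T(o(6, -4)) + 2)*f(-5)) = (-50*21)*((0 + 2)*(1/26)) = -2100/26 = -1050*1/13 = -1050/13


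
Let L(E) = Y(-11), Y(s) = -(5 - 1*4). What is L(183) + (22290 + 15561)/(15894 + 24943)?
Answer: -2986/40837 ≈ -0.073120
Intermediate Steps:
Y(s) = -1 (Y(s) = -(5 - 4) = -1*1 = -1)
L(E) = -1
L(183) + (22290 + 15561)/(15894 + 24943) = -1 + (22290 + 15561)/(15894 + 24943) = -1 + 37851/40837 = -2986/40837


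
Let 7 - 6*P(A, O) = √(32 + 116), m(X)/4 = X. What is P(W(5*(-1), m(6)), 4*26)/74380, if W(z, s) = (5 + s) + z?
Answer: 7/446280 - √37/223140 ≈ -1.1575e-5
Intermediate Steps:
m(X) = 4*X
W(z, s) = 5 + s + z
P(A, O) = 7/6 - √37/3 (P(A, O) = 7/6 - √(32 + 116)/6 = 7/6 - √37/3)
P(W(5*(-1), m(6)), 4*26)/74380 = (7/6 - √37/3)/74380 = (7/6 - √37/3)*(1/74380) = 7/446280 - √37/223140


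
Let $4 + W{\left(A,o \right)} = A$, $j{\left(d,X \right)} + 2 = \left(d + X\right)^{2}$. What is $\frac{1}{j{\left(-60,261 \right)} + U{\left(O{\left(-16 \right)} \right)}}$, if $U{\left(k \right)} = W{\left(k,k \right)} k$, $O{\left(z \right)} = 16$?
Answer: $\frac{1}{40591} \approx 2.4636 \cdot 10^{-5}$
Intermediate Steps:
$j{\left(d,X \right)} = -2 + \left(X + d\right)^{2}$ ($j{\left(d,X \right)} = -2 + \left(d + X\right)^{2} = -2 + \left(X + d\right)^{2}$)
$W{\left(A,o \right)} = -4 + A$
$U{\left(k \right)} = k \left(-4 + k\right)$ ($U{\left(k \right)} = \left(-4 + k\right) k = k \left(-4 + k\right)$)
$\frac{1}{j{\left(-60,261 \right)} + U{\left(O{\left(-16 \right)} \right)}} = \frac{1}{\left(-2 + \left(261 - 60\right)^{2}\right) + 16 \left(-4 + 16\right)} = \frac{1}{\left(-2 + 201^{2}\right) + 16 \cdot 12} = \frac{1}{\left(-2 + 40401\right) + 192} = \frac{1}{40399 + 192} = \frac{1}{40591}$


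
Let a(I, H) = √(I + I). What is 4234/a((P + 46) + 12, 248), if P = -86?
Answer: -2117*I*√14/14 ≈ -565.79*I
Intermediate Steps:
a(I, H) = √2*√I (a(I, H) = √(2*I) = √2*√I)
4234/a((P + 46) + 12, 248) = 4234/((√2*√((-86 + 46) + 12))) = 4234/((√2*√(-40 + 12))) = 4234/((√2*√(-28))) = 4234/((√2*(2*I*√7))) = 4234/((2*I*√14)) = 4234*(-I*√14/28) = -2117*I*√14/14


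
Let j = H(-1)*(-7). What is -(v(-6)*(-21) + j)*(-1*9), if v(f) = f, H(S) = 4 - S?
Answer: 819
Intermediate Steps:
j = -35 (j = (4 - 1*(-1))*(-7) = (4 + 1)*(-7) = 5*(-7) = -35)
-(v(-6)*(-21) + j)*(-1*9) = -(-6*(-21) - 35)*(-1*9) = -(126 - 35)*(-9) = -91*(-9) = -1*(-819) = 819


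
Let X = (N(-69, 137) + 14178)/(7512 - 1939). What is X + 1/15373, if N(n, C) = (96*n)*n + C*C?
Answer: 7532821692/85673729 ≈ 87.925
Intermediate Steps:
N(n, C) = C² + 96*n² (N(n, C) = 96*n² + C² = C² + 96*n²)
X = 490003/5573 (X = ((137² + 96*(-69)²) + 14178)/(7512 - 1939) = ((18769 + 96*4761) + 14178)/5573 = ((18769 + 457056) + 14178)*(1/5573) = (475825 + 14178)*(1/5573) = 490003*(1/5573) = 490003/5573 ≈ 87.924)
X + 1/15373 = 490003/5573 + 1/15373 = 7532821692/85673729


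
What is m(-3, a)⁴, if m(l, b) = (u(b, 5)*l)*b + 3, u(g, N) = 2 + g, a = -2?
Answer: 81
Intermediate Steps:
m(l, b) = 3 + b*l*(2 + b) (m(l, b) = ((2 + b)*l)*b + 3 = (l*(2 + b))*b + 3 = b*l*(2 + b) + 3 = 3 + b*l*(2 + b))
m(-3, a)⁴ = (3 - 2*(-3)*(2 - 2))⁴ = (3 - 2*(-3)*0)⁴ = (3 + 0)⁴ = 3⁴ = 81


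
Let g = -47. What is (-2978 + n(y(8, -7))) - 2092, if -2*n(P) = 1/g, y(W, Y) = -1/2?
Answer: -476579/94 ≈ -5070.0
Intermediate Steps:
y(W, Y) = -½ (y(W, Y) = -1*½ = -½)
n(P) = 1/94 (n(P) = -½/(-47) = -½*(-1/47) = 1/94)
(-2978 + n(y(8, -7))) - 2092 = (-2978 + 1/94) - 2092 = -279931/94 - 2092 = -476579/94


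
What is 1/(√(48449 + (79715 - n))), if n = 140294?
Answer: -I*√12130/12130 ≈ -0.0090797*I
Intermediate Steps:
1/(√(48449 + (79715 - n))) = 1/(√(48449 + (79715 - 1*140294))) = 1/(√(48449 + (79715 - 140294))) = 1/(√(48449 - 60579)) = 1/(√(-12130)) = 1/(I*√12130) = -I*√12130/12130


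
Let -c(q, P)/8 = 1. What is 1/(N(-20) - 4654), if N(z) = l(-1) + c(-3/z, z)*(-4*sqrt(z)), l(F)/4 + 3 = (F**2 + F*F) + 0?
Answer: -2329/10858722 - 16*I*sqrt(5)/5429361 ≈ -0.00021448 - 6.5896e-6*I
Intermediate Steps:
c(q, P) = -8 (c(q, P) = -8*1 = -8)
l(F) = -12 + 8*F**2 (l(F) = -12 + 4*((F**2 + F*F) + 0) = -12 + 4*((F**2 + F**2) + 0) = -12 + 4*(2*F**2 + 0) = -12 + 4*(2*F**2) = -12 + 8*F**2)
N(z) = -4 + 32*sqrt(z) (N(z) = (-12 + 8*(-1)**2) - (-32)*sqrt(z) = (-12 + 8*1) + 32*sqrt(z) = (-12 + 8) + 32*sqrt(z) = -4 + 32*sqrt(z))
1/(N(-20) - 4654) = 1/((-4 + 32*sqrt(-20)) - 4654) = 1/((-4 + 32*(2*I*sqrt(5))) - 4654) = 1/((-4 + 64*I*sqrt(5)) - 4654) = 1/(-4658 + 64*I*sqrt(5))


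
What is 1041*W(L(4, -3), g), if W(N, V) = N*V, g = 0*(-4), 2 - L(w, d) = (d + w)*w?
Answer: 0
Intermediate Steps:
L(w, d) = 2 - w*(d + w) (L(w, d) = 2 - (d + w)*w = 2 - w*(d + w))
g = 0
1041*W(L(4, -3), g) = 1041*((2 - 1*4² - 1*(-3)*4)*0) = 1041*((2 - 1*16 + 12)*0) = 1041*((2 - 16 + 12)*0) = 1041*(-2*0) = 1041*0 = 0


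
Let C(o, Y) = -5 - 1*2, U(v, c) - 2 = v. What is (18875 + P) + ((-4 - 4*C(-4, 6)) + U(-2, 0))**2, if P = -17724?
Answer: 1727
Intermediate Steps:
U(v, c) = 2 + v
C(o, Y) = -7 (C(o, Y) = -5 - 2 = -7)
(18875 + P) + ((-4 - 4*C(-4, 6)) + U(-2, 0))**2 = (18875 - 17724) + ((-4 - 4*(-7)) + (2 - 2))**2 = 1151 + ((-4 + 28) + 0)**2 = 1151 + (24 + 0)**2 = 1151 + 24**2 = 1151 + 576 = 1727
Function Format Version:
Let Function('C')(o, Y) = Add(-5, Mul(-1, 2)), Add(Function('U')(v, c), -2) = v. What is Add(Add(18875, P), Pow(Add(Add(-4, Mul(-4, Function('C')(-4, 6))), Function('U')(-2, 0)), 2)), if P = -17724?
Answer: 1727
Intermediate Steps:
Function('U')(v, c) = Add(2, v)
Function('C')(o, Y) = -7 (Function('C')(o, Y) = Add(-5, -2) = -7)
Add(Add(18875, P), Pow(Add(Add(-4, Mul(-4, Function('C')(-4, 6))), Function('U')(-2, 0)), 2)) = Add(Add(18875, -17724), Pow(Add(Add(-4, Mul(-4, -7)), Add(2, -2)), 2)) = Add(1151, Pow(Add(Add(-4, 28), 0), 2)) = Add(1151, Pow(Add(24, 0), 2)) = Add(1151, Pow(24, 2)) = Add(1151, 576) = 1727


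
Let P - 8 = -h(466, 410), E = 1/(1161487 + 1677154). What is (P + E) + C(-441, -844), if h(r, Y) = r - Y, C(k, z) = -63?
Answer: -315089150/2838641 ≈ -111.00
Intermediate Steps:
E = 1/2838641 ≈ 3.5228e-7
P = -48 (P = 8 - (466 - 1*410) = 8 - (466 - 410) = 8 - 1*56 = 8 - 56 = -48)
(P + E) + C(-441, -844) = (-48 + 1/2838641) - 63 = -136254767/2838641 - 63 = -315089150/2838641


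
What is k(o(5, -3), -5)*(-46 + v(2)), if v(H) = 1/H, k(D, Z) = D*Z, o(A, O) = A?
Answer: 2275/2 ≈ 1137.5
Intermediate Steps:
k(o(5, -3), -5)*(-46 + v(2)) = (5*(-5))*(-46 + 1/2) = -25*(-46 + ½) = -25*(-91/2) = 2275/2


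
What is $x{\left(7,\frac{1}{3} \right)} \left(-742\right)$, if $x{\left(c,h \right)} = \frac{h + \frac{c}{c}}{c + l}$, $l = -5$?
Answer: $- \frac{1484}{3} \approx -494.67$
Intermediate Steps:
$x{\left(c,h \right)} = \frac{1 + h}{-5 + c}$ ($x{\left(c,h \right)} = \frac{h + \frac{c}{c}}{c - 5} = \frac{h + 1}{-5 + c} = \frac{1 + h}{-5 + c}$)
$x{\left(7,\frac{1}{3} \right)} \left(-742\right) = \frac{1 + \frac{1}{3}}{-5 + 7} \left(-742\right) = \frac{1 + \frac{1}{3}}{2} \left(-742\right) = \frac{1}{2} \cdot \frac{4}{3} \left(-742\right) = \frac{2}{3} \left(-742\right) = - \frac{1484}{3}$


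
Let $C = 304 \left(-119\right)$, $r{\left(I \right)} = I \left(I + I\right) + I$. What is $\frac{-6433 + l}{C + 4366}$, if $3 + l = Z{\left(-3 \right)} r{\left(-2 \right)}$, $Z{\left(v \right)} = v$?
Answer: $\frac{3227}{15905} \approx 0.20289$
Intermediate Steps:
$r{\left(I \right)} = I + 2 I^{2}$ ($r{\left(I \right)} = I 2 I + I = 2 I^{2} + I = I + 2 I^{2}$)
$C = -36176$
$l = -21$ ($l = -3 - 3 \left(- 2 \left(1 + 2 \left(-2\right)\right)\right) = -3 - 3 \left(- 2 \left(1 - 4\right)\right) = -3 - 3 \left(\left(-2\right) \left(-3\right)\right) = -3 - 18 = -21$)
$\frac{-6433 + l}{C + 4366} = \frac{-6433 - 21}{-36176 + 4366} = - \frac{6454}{-31810} = \left(-6454\right) \left(- \frac{1}{31810}\right) = \frac{3227}{15905}$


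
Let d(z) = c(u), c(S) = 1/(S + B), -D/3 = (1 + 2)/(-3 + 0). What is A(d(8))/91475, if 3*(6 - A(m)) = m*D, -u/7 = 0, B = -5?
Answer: 31/457375 ≈ 6.7778e-5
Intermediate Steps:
u = 0 (u = -7*0 = 0)
D = 3 (D = -3*(1 + 2)/(-3 + 0) = -9/(-3) = -9*(-1)/3 = -3*(-1) = 3)
c(S) = 1/(-5 + S) (c(S) = 1/(S - 5) = 1/(-5 + S))
d(z) = -1/5 (d(z) = 1/(-5 + 0) = 1/(-5) = -1/5)
A(m) = 6 - m (A(m) = 6 - m*3/3 = 6 - m)
A(d(8))/91475 = (6 - 1*(-1/5))/91475 = (6 + 1/5)*(1/91475) = (31/5)*(1/91475) = 31/457375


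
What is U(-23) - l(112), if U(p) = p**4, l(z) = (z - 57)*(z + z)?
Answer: 267521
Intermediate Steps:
l(z) = 2*z*(-57 + z) (l(z) = (-57 + z)*(2*z) = 2*z*(-57 + z))
U(-23) - l(112) = (-23)**4 - 2*112*(-57 + 112) = 279841 - 2*112*55 = 279841 - 1*12320 = 279841 - 12320 = 267521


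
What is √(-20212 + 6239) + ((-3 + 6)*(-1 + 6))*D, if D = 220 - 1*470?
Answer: -3750 + I*√13973 ≈ -3750.0 + 118.21*I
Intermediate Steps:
D = -250 (D = 220 - 470 = -250)
√(-20212 + 6239) + ((-3 + 6)*(-1 + 6))*D = √(-20212 + 6239) + ((-3 + 6)*(-1 + 6))*(-250) = √(-13973) + (3*5)*(-250) = I*√13973 + 15*(-250) = I*√13973 - 3750 = -3750 + I*√13973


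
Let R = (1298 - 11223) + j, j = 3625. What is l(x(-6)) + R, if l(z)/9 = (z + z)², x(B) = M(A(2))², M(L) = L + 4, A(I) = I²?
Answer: 141156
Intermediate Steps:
M(L) = 4 + L
x(B) = 64 (x(B) = (4 + 2²)² = (4 + 4)² = 8² = 64)
R = -6300 (R = (1298 - 11223) + 3625 = -9925 + 3625 = -6300)
l(z) = 36*z² (l(z) = 9*(z + z)² = 9*(2*z)² = 9*(4*z²) = 36*z²)
l(x(-6)) + R = 36*64² - 6300 = 36*4096 - 6300 = 147456 - 6300 = 141156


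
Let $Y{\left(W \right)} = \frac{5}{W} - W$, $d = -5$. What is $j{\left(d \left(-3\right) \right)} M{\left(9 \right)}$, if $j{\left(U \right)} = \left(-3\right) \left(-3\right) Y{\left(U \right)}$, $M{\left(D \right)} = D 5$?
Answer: $-5940$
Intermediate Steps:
$M{\left(D \right)} = 5 D$
$Y{\left(W \right)} = - W + \frac{5}{W}$
$j{\left(U \right)} = - 9 U + \frac{45}{U}$ ($j{\left(U \right)} = \left(-3\right) \left(-3\right) \left(- U + \frac{5}{U}\right) = 9 \left(- U + \frac{5}{U}\right) = - 9 U + \frac{45}{U}$)
$j{\left(d \left(-3\right) \right)} M{\left(9 \right)} = \left(- 9 \left(\left(-5\right) \left(-3\right)\right) + \frac{45}{\left(-5\right) \left(-3\right)}\right) 5 \cdot 9 = \left(\left(-9\right) 15 + \frac{45}{15}\right) 45 = \left(-135 + 45 \cdot \frac{1}{15}\right) 45 = \left(-135 + 3\right) 45 = \left(-132\right) 45 = -5940$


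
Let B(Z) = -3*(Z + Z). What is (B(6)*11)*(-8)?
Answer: 3168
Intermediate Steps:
B(Z) = -6*Z
(B(6)*11)*(-8) = (-6*6*11)*(-8) = -36*11*(-8) = -396*(-8) = 3168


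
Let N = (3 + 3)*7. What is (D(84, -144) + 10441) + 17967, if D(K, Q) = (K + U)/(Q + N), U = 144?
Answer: 482898/17 ≈ 28406.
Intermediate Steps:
N = 42 (N = 6*7 = 42)
D(K, Q) = (144 + K)/(42 + Q) (D(K, Q) = (K + 144)/(Q + 42) = (144 + K)/(42 + Q))
(D(84, -144) + 10441) + 17967 = ((144 + 84)/(42 - 144) + 10441) + 17967 = (228/(-102) + 10441) + 17967 = (-1/102*228 + 10441) + 17967 = (-38/17 + 10441) + 17967 = 177459/17 + 17967 = 482898/17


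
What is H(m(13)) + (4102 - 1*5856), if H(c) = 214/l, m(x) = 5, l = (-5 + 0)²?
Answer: -43636/25 ≈ -1745.4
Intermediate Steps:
l = 25 (l = (-5)² = 25)
H(c) = 214/25
H(m(13)) + (4102 - 1*5856) = 214/25 + (4102 - 1*5856) = 214/25 + (4102 - 5856) = 214/25 - 1754 = -43636/25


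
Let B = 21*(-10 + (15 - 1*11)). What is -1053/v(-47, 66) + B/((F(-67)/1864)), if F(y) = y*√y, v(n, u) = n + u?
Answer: -1053/19 - 234864*I*√67/4489 ≈ -55.421 - 428.26*I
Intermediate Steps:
F(y) = y^(3/2)
B = -126 (B = 21*(-10 + (15 - 11)) = 21*(-10 + 4) = 21*(-6) = -126)
-1053/v(-47, 66) + B/((F(-67)/1864)) = -1053/(-47 + 66) - 126*1864*I*√67/4489 = -1053/19 - 126*1864*I*√67/4489 = -1053*1/19 - 126*1864*I*√67/4489 = -1053/19 - 234864*I*√67/4489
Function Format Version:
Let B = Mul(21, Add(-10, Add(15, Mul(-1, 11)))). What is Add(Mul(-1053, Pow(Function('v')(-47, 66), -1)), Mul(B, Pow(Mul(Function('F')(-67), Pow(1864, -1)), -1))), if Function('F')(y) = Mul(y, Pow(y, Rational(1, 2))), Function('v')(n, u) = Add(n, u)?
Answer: Add(Rational(-1053, 19), Mul(Rational(-234864, 4489), I, Pow(67, Rational(1, 2)))) ≈ Add(-55.421, Mul(-428.26, I))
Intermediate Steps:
Function('F')(y) = Pow(y, Rational(3, 2))
B = -126 (B = Mul(21, Add(-10, Add(15, -11))) = Mul(21, Add(-10, 4)) = Mul(21, -6) = -126)
Add(Mul(-1053, Pow(Function('v')(-47, 66), -1)), Mul(B, Pow(Mul(Function('F')(-67), Pow(1864, -1)), -1))) = Add(Mul(-1053, Pow(Add(-47, 66), -1)), Mul(-126, Pow(Mul(Pow(-67, Rational(3, 2)), Pow(1864, -1)), -1))) = Add(Mul(-1053, Pow(19, -1)), Mul(-126, Pow(Mul(Mul(-67, I, Pow(67, Rational(1, 2))), Rational(1, 1864)), -1))) = Add(Mul(-1053, Rational(1, 19)), Mul(-126, Pow(Mul(Rational(-67, 1864), I, Pow(67, Rational(1, 2))), -1))) = Add(Rational(-1053, 19), Mul(-126, Mul(Rational(1864, 4489), I, Pow(67, Rational(1, 2))))) = Add(Rational(-1053, 19), Mul(Rational(-234864, 4489), I, Pow(67, Rational(1, 2))))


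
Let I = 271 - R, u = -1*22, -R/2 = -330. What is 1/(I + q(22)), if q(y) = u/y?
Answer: -1/390 ≈ -0.0025641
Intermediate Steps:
R = 660 (R = -2*(-330) = 660)
u = -22
I = -389 (I = 271 - 1*660 = 271 - 660 = -389)
q(y) = -22/y
1/(I + q(22)) = 1/(-389 - 22/22) = 1/(-389 - 22*1/22) = 1/(-389 - 1) = 1/(-390) = -1/390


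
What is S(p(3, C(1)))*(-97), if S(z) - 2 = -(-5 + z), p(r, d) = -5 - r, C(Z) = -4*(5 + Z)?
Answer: -1455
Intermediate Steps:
C(Z) = -20 - 4*Z
S(z) = 7 - z (S(z) = 2 - (-5 + z) = 2 + (5 - z) = 7 - z)
S(p(3, C(1)))*(-97) = (7 - (-5 - 1*3))*(-97) = (7 - (-5 - 3))*(-97) = (7 - 1*(-8))*(-97) = (7 + 8)*(-97) = 15*(-97) = -1455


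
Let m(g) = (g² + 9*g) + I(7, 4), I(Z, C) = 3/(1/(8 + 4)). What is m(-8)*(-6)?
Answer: -168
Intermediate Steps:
I(Z, C) = 36 (I(Z, C) = 3/(1/12) = 3*12 = 36)
m(g) = 36 + g² + 9*g (m(g) = (g² + 9*g) + 36 = 36 + g² + 9*g)
m(-8)*(-6) = (36 + (-8)² + 9*(-8))*(-6) = (36 + 64 - 72)*(-6) = 28*(-6) = -168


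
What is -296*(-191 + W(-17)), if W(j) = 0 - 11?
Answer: 59792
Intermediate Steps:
W(j) = -11
-296*(-191 + W(-17)) = -296*(-191 - 11) = -296*(-202) = 59792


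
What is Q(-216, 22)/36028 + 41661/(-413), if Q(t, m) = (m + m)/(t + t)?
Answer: -162103955407/1606992912 ≈ -100.87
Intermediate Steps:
Q(t, m) = m/t (Q(t, m) = (2*m)/((2*t)) = (2*m)*(1/(2*t)) = m/t)
Q(-216, 22)/36028 + 41661/(-413) = (22/(-216))/36028 + 41661/(-413) = (22*(-1/216))*(1/36028) + 41661*(-1/413) = -11/108*1/36028 - 41661/413 = -11/3891024 - 41661/413 = -162103955407/1606992912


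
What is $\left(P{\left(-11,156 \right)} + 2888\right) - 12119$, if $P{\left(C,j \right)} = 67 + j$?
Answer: $-9008$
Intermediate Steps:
$\left(P{\left(-11,156 \right)} + 2888\right) - 12119 = \left(\left(67 + 156\right) + 2888\right) - 12119 = \left(223 + 2888\right) - 12119 = 3111 - 12119 = -9008$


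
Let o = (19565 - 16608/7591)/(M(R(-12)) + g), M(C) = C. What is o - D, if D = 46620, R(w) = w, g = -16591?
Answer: -5875824350567/126033373 ≈ -46621.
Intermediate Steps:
o = -148501307/126033373 (o = (19565 - 16608/7591)/(-12 - 16591) = (19565 - 16608*1/7591)/(-16603) = (19565 - 16608/7591)*(-1/16603) = (148501307/7591)*(-1/16603) = -148501307/126033373 ≈ -1.1783)
o - D = -148501307/126033373 - 1*46620 = -148501307/126033373 - 46620 = -5875824350567/126033373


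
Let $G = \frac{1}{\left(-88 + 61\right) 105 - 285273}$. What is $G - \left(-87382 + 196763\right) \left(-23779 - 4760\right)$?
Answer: $\frac{899364950822771}{288108} \approx 3.1216 \cdot 10^{9}$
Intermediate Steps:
$G = - \frac{1}{288108}$ ($G = \frac{1}{\left(-27\right) 105 - 285273} = \frac{1}{-2835 - 285273} = \frac{1}{-288108} = - \frac{1}{288108} \approx -3.4709 \cdot 10^{-6}$)
$G - \left(-87382 + 196763\right) \left(-23779 - 4760\right) = - \frac{1}{288108} - \left(-87382 + 196763\right) \left(-23779 - 4760\right) = - \frac{1}{288108} - 109381 \left(-28539\right) = - \frac{1}{288108} - -3121624359 = - \frac{1}{288108} + 3121624359 = \frac{899364950822771}{288108}$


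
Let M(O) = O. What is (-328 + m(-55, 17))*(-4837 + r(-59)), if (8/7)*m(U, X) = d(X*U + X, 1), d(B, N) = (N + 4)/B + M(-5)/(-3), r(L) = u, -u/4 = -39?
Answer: 11225772917/7344 ≈ 1.5286e+6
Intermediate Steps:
u = 156 (u = -4*(-39) = 156)
r(L) = 156
d(B, N) = 5/3 + (4 + N)/B (d(B, N) = (N + 4)/B - 5/(-3) = (4 + N)/B - 5*(-⅓) = (4 + N)/B + 5/3 = 5/3 + (4 + N)/B)
m(U, X) = 7*(5 + 5*X/3 + 5*U*X/3)/(8*(X + U*X)) (m(U, X) = 7*((4 + 1 + 5*(X*U + X)/3)/(X*U + X))/8 = 7*((4 + 1 + 5*(U*X + X)/3)/(U*X + X))/8 = 7*((4 + 1 + 5*(X + U*X)/3)/(X + U*X))/8 = 7*((4 + 1 + (5*X/3 + 5*U*X/3))/(X + U*X))/8 = 7*((5 + 5*X/3 + 5*U*X/3)/(X + U*X))/8 = 7*(5 + 5*X/3 + 5*U*X/3)/(8*(X + U*X)))
(-328 + m(-55, 17))*(-4837 + r(-59)) = (-328 + (35/24)*(3 + 17*(1 - 55))/(17*(1 - 55)))*(-4837 + 156) = (-328 + (35/24)*(1/17)*(3 + 17*(-54))/(-54))*(-4681) = (-328 + (35/24)*(1/17)*(-1/54)*(3 - 918))*(-4681) = (-328 + (35/24)*(1/17)*(-1/54)*(-915))*(-4681) = (-328 + 10675/7344)*(-4681) = -2398157/7344*(-4681) = 11225772917/7344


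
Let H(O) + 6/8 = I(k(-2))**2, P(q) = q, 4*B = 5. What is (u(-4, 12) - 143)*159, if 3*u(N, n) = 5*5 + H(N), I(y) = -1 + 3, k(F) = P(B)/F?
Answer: -84959/4 ≈ -21240.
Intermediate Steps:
B = 5/4 (B = (1/4)*5 = 5/4 ≈ 1.2500)
k(F) = 5/(4*F)
I(y) = 2
H(O) = 13/4 (H(O) = -3/4 + 2**2 = -3/4 + 4 = 13/4)
u(N, n) = 113/12 (u(N, n) = (5*5 + 13/4)/3 = (25 + 13/4)/3 = (1/3)*(113/4) = 113/12)
(u(-4, 12) - 143)*159 = (113/12 - 143)*159 = -1603/12*159 = -84959/4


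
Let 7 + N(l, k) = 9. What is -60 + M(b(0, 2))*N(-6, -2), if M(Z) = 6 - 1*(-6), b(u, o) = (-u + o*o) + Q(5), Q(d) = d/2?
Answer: -36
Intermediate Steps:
Q(d) = d/2 (Q(d) = d*(½) = d/2)
N(l, k) = 2 (N(l, k) = -7 + 9 = 2)
b(u, o) = 5/2 + o² - u (b(u, o) = (-u + o*o) + (½)*5 = (-u + o²) + 5/2 = (o² - u) + 5/2 = 5/2 + o² - u)
M(Z) = 12 (M(Z) = 6 + 6 = 12)
-60 + M(b(0, 2))*N(-6, -2) = -60 + 12*2 = -60 + 24 = -36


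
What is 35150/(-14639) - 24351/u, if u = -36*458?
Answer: -74359637/80455944 ≈ -0.92423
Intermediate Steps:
u = -16488
35150/(-14639) - 24351/u = 35150/(-14639) - 24351/(-16488) = 35150*(-1/14639) - 24351*(-1/16488) = -35150/14639 + 8117/5496 = -74359637/80455944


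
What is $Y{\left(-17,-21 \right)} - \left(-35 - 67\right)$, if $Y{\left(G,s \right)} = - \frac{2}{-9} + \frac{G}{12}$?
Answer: $\frac{3629}{36} \approx 100.81$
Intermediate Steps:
$Y{\left(G,s \right)} = \frac{2}{9} + \frac{G}{12}$ ($Y{\left(G,s \right)} = \left(-2\right) \left(- \frac{1}{9}\right) + G \frac{1}{12} = \frac{2}{9} + \frac{G}{12}$)
$Y{\left(-17,-21 \right)} - \left(-35 - 67\right) = \left(\frac{2}{9} + \frac{1}{12} \left(-17\right)\right) - \left(-35 - 67\right) = \left(\frac{2}{9} - \frac{17}{12}\right) - -102 = - \frac{43}{36} + 102 = \frac{3629}{36}$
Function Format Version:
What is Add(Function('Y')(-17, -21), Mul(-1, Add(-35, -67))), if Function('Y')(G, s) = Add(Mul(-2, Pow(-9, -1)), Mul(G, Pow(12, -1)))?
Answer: Rational(3629, 36) ≈ 100.81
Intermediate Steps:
Function('Y')(G, s) = Add(Rational(2, 9), Mul(Rational(1, 12), G)) (Function('Y')(G, s) = Add(Mul(-2, Rational(-1, 9)), Mul(G, Rational(1, 12))) = Add(Rational(2, 9), Mul(Rational(1, 12), G)))
Add(Function('Y')(-17, -21), Mul(-1, Add(-35, -67))) = Add(Add(Rational(2, 9), Mul(Rational(1, 12), -17)), Mul(-1, Add(-35, -67))) = Add(Add(Rational(2, 9), Rational(-17, 12)), Mul(-1, -102)) = Add(Rational(-43, 36), 102) = Rational(3629, 36)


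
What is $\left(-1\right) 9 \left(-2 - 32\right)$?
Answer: $306$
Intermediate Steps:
$\left(-1\right) 9 \left(-2 - 32\right) = \left(-9\right) \left(-34\right) = 306$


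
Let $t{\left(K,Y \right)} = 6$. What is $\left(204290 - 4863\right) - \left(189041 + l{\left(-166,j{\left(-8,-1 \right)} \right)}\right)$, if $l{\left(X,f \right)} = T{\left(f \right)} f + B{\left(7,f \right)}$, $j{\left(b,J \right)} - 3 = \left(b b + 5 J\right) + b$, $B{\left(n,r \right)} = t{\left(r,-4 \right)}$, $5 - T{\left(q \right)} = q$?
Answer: $13026$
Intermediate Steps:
$T{\left(q \right)} = 5 - q$
$B{\left(n,r \right)} = 6$
$j{\left(b,J \right)} = 3 + b + b^{2} + 5 J$ ($j{\left(b,J \right)} = 3 + \left(\left(b b + 5 J\right) + b\right) = 3 + \left(\left(b^{2} + 5 J\right) + b\right) = 3 + \left(b + b^{2} + 5 J\right) = 3 + b + b^{2} + 5 J$)
$l{\left(X,f \right)} = 6 + f \left(5 - f\right)$ ($l{\left(X,f \right)} = \left(5 - f\right) f + 6 = f \left(5 - f\right) + 6 = 6 + f \left(5 - f\right)$)
$\left(204290 - 4863\right) - \left(189041 + l{\left(-166,j{\left(-8,-1 \right)} \right)}\right) = \left(204290 - 4863\right) - \left(189047 - \left(3 - 8 + \left(-8\right)^{2} + 5 \left(-1\right)\right) \left(-5 + \left(3 - 8 + \left(-8\right)^{2} + 5 \left(-1\right)\right)\right)\right) = \left(204290 - 4863\right) - \left(189047 - \left(3 - 8 + 64 - 5\right) \left(-5 + \left(3 - 8 + 64 - 5\right)\right)\right) = 199427 - \left(189047 - 54 \left(-5 + 54\right)\right) = 199427 - \left(189047 - 54 \cdot 49\right) = 199427 - 186401 = 13026$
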